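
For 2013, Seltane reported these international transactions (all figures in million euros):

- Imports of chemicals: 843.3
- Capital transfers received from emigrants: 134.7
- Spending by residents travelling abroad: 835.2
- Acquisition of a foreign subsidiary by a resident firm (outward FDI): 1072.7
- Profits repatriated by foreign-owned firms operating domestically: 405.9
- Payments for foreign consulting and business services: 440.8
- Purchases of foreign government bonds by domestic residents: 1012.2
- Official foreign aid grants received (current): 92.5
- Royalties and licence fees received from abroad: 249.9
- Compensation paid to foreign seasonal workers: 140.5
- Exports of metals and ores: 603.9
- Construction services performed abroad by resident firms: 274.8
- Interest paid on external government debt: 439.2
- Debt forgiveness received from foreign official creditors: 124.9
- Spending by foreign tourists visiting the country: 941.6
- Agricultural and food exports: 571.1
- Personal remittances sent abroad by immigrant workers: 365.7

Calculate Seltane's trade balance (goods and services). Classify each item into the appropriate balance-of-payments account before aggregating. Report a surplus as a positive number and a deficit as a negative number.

Goods: 603.9 + 571.1 - 843.3 = 331.7
Services: 941.6 - 835.2 + 274.8 + 249.9 - 440.8 = 190.3
Trade balance = 331.7 + 190.3 = 522.0
(Excluded from the trade balance — capital account: capital transfers received from emigrants 134.7, debt forgiveness received from foreign official creditors 124.9; financial account: acquisition of a foreign subsidiary by a resident firm (outward FDI) 1072.7, purchases of foreign government bonds by domestic residents 1012.2; primary income: profits repatriated by foreign-owned firms operating domestically 405.9, compensation paid to foreign seasonal workers 140.5, interest paid on external government debt 439.2; secondary income: official foreign aid grants received (current) 92.5, personal remittances sent abroad by immigrant workers 365.7.)

522.0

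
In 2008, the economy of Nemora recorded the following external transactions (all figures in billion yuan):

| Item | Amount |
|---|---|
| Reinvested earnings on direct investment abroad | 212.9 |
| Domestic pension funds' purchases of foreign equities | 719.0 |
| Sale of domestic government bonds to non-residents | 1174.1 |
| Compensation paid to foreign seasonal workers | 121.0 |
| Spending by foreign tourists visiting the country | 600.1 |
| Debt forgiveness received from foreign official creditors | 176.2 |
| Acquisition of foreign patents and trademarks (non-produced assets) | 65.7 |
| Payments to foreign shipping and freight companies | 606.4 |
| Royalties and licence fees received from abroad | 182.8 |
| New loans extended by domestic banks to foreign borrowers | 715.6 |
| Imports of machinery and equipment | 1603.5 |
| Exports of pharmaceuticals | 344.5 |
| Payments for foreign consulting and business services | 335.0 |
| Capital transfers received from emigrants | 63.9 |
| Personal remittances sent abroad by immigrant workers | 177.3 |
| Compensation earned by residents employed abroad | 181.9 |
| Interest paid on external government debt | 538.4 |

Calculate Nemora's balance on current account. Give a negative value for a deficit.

-1859.4

Goods: 344.5 - 1603.5 = -1259.0
Services: -606.4 + 600.1 - 335.0 + 182.8 = -158.5
Primary income: 212.9 - 538.4 - 121.0 + 181.9 = -264.6
Secondary income: -177.3
Current account = (-1259.0) + (-158.5) + (-264.6) + (-177.3) = -1859.4
(Excluded from the current account — financial account: domestic pension funds' purchases of foreign equities 719.0, sale of domestic government bonds to non-residents 1174.1, new loans extended by domestic banks to foreign borrowers 715.6; capital account: debt forgiveness received from foreign official creditors 176.2, acquisition of foreign patents and trademarks (non-produced assets) 65.7, capital transfers received from emigrants 63.9.)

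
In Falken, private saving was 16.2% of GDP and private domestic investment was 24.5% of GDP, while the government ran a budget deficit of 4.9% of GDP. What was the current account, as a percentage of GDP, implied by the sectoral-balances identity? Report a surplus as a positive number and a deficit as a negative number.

By the sectoral-balances identity, CA = (S_private - I) + (T - G).
Private balance = 16.2 - 24.5 = -8.3
Government balance (T - G) = -4.9
CA = -8.3 + (-4.9) = -13.2

-13.2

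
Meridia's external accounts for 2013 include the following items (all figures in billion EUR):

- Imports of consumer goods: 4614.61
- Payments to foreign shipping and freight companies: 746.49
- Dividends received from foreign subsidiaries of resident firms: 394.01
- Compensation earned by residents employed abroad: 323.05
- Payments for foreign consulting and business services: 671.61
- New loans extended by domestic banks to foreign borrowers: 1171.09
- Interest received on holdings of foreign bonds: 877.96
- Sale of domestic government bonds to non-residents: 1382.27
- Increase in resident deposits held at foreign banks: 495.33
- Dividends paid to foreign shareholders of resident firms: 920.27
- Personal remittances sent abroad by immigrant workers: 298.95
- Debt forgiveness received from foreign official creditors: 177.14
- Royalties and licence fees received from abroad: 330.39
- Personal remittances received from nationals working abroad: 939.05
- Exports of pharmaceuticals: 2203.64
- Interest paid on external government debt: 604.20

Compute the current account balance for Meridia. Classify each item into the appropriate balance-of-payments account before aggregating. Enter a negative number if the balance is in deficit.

-2788.03

Goods: -4614.61 + 2203.64 = -2410.97
Services: 330.39 - 671.61 - 746.49 = -1087.71
Primary income: -920.27 + 877.96 + 323.05 - 604.20 + 394.01 = 70.55
Secondary income: 939.05 - 298.95 = 640.10
Current account = (-2410.97) + (-1087.71) + 70.55 + 640.10 = -2788.03
(Excluded from the current account — financial account: new loans extended by domestic banks to foreign borrowers 1171.09, sale of domestic government bonds to non-residents 1382.27, increase in resident deposits held at foreign banks 495.33; capital account: debt forgiveness received from foreign official creditors 177.14.)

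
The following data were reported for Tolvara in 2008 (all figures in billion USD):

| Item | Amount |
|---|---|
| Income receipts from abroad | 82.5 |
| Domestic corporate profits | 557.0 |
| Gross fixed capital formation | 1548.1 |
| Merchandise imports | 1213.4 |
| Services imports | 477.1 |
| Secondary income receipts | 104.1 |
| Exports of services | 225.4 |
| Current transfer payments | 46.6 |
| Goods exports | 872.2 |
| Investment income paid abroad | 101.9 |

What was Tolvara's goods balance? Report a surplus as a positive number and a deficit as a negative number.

Goods balance = 872.2 - 1213.4 = -341.2

-341.2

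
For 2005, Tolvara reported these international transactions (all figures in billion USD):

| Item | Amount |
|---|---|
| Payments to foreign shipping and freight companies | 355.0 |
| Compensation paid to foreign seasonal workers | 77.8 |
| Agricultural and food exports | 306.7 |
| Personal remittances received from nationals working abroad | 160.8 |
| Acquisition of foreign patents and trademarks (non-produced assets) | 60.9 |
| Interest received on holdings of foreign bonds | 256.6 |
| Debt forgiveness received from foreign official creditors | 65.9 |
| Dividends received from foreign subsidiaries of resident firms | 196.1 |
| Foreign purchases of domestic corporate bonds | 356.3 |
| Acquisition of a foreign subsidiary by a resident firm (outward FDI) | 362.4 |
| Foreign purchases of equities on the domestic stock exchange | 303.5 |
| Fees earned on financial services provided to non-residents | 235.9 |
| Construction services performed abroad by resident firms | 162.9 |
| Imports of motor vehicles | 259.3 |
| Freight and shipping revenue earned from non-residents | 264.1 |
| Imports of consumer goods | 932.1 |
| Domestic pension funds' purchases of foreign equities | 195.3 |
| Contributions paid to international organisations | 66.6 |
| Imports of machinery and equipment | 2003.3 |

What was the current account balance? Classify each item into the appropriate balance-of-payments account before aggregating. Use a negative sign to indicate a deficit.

Goods: -932.1 - 259.3 - 2003.3 + 306.7 = -2888.0
Services: -355.0 + 235.9 + 264.1 + 162.9 = 307.9
Primary income: -77.8 + 256.6 + 196.1 = 374.9
Secondary income: -66.6 + 160.8 = 94.2
Current account = (-2888.0) + 307.9 + 374.9 + 94.2 = -2111.0
(Excluded from the current account — capital account: acquisition of foreign patents and trademarks (non-produced assets) 60.9, debt forgiveness received from foreign official creditors 65.9; financial account: foreign purchases of domestic corporate bonds 356.3, acquisition of a foreign subsidiary by a resident firm (outward FDI) 362.4, foreign purchases of equities on the domestic stock exchange 303.5, domestic pension funds' purchases of foreign equities 195.3.)

-2111.0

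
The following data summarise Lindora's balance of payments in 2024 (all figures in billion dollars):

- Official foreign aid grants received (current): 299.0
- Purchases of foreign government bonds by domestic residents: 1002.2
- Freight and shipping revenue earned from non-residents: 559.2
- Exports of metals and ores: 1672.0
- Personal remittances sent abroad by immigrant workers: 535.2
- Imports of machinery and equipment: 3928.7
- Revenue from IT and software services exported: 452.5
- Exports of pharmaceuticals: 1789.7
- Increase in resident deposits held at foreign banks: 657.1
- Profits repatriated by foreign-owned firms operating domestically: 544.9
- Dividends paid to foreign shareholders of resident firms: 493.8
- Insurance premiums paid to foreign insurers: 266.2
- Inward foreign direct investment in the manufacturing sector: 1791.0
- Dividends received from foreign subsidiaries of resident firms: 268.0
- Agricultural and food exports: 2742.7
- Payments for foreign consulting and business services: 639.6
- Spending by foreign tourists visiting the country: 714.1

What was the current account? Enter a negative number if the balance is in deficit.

2088.8

Goods: 2742.7 + 1672.0 - 3928.7 + 1789.7 = 2275.7
Services: -266.2 + 714.1 + 452.5 - 639.6 + 559.2 = 820.0
Primary income: -493.8 + 268.0 - 544.9 = -770.7
Secondary income: 299.0 - 535.2 = -236.2
Current account = 2275.7 + 820.0 + (-770.7) + (-236.2) = 2088.8
(Excluded from the current account — financial account: purchases of foreign government bonds by domestic residents 1002.2, increase in resident deposits held at foreign banks 657.1, inward foreign direct investment in the manufacturing sector 1791.0.)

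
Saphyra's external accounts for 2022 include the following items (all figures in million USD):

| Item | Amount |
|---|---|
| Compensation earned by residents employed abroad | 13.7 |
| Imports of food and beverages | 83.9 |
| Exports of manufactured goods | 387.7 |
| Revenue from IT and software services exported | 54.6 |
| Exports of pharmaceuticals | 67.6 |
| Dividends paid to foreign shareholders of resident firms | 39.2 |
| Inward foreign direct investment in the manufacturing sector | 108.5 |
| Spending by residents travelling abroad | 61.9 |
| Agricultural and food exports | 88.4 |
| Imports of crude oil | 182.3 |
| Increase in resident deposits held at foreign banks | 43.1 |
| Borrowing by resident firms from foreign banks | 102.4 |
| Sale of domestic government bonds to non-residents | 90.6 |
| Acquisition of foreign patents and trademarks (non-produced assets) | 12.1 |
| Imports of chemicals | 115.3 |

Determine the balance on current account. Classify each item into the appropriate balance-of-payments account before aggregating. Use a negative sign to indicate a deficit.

Goods: 67.6 - 182.3 + 88.4 + 387.7 - 83.9 - 115.3 = 162.2
Services: -61.9 + 54.6 = -7.3
Primary income: 13.7 - 39.2 = -25.5
Current account = 162.2 + (-7.3) + (-25.5) = 129.4
(Excluded from the current account — financial account: inward foreign direct investment in the manufacturing sector 108.5, increase in resident deposits held at foreign banks 43.1, borrowing by resident firms from foreign banks 102.4, sale of domestic government bonds to non-residents 90.6; capital account: acquisition of foreign patents and trademarks (non-produced assets) 12.1.)

129.4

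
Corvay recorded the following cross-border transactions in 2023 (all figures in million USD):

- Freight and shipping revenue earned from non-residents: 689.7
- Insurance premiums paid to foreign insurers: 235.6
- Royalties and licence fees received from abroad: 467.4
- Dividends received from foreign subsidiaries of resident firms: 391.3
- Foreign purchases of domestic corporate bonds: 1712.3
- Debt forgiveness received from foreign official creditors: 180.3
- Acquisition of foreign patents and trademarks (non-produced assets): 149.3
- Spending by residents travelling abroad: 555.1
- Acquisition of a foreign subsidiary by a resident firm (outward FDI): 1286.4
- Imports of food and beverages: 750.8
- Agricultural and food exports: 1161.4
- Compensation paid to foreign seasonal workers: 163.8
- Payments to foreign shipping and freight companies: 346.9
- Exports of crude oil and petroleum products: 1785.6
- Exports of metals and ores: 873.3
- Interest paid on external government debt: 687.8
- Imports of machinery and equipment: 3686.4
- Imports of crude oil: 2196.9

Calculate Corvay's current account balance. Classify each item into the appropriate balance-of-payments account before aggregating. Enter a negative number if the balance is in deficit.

-3254.6

Goods: 1785.6 + 873.3 - 750.8 - 3686.4 + 1161.4 - 2196.9 = -2813.8
Services: -235.6 + 689.7 + 467.4 - 555.1 - 346.9 = 19.5
Primary income: -163.8 + 391.3 - 687.8 = -460.3
Current account = (-2813.8) + 19.5 + (-460.3) = -3254.6
(Excluded from the current account — financial account: foreign purchases of domestic corporate bonds 1712.3, acquisition of a foreign subsidiary by a resident firm (outward FDI) 1286.4; capital account: debt forgiveness received from foreign official creditors 180.3, acquisition of foreign patents and trademarks (non-produced assets) 149.3.)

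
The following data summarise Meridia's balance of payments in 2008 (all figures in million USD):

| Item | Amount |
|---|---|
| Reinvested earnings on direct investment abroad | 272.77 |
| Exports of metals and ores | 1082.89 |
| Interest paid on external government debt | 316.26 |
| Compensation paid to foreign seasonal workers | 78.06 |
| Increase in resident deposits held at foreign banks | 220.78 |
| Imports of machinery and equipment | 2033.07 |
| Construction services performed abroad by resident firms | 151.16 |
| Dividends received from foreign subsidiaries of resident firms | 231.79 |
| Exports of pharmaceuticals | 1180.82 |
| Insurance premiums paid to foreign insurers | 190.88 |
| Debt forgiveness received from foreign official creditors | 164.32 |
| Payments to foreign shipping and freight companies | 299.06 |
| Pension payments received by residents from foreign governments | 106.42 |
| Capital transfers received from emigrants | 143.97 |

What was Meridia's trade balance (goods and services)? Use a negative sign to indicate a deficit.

-108.14

Goods: 1082.89 - 2033.07 + 1180.82 = 230.64
Services: -190.88 - 299.06 + 151.16 = -338.78
Trade balance = 230.64 + (-338.78) = -108.14
(Excluded from the trade balance — primary income: reinvested earnings on direct investment abroad 272.77, interest paid on external government debt 316.26, compensation paid to foreign seasonal workers 78.06, dividends received from foreign subsidiaries of resident firms 231.79; financial account: increase in resident deposits held at foreign banks 220.78; capital account: debt forgiveness received from foreign official creditors 164.32, capital transfers received from emigrants 143.97; secondary income: pension payments received by residents from foreign governments 106.42.)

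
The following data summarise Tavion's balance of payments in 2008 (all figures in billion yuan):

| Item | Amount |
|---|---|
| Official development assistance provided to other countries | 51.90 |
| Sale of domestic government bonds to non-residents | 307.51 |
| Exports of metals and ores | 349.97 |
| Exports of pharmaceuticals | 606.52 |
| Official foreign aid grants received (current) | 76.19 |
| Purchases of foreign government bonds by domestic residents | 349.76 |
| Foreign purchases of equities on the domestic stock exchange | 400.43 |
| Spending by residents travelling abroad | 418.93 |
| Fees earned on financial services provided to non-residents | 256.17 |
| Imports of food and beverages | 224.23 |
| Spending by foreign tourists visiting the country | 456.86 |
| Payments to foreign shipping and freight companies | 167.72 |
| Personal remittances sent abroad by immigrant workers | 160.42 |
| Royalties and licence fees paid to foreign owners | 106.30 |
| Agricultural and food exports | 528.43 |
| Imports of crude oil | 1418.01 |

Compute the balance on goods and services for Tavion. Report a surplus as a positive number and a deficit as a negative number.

Goods: 606.52 - 224.23 - 1418.01 + 349.97 + 528.43 = -157.32
Services: -106.30 - 167.72 - 418.93 + 456.86 + 256.17 = 20.08
Trade balance = -157.32 + 20.08 = -137.24
(Excluded from the trade balance — secondary income: official development assistance provided to other countries 51.90, official foreign aid grants received (current) 76.19, personal remittances sent abroad by immigrant workers 160.42; financial account: sale of domestic government bonds to non-residents 307.51, purchases of foreign government bonds by domestic residents 349.76, foreign purchases of equities on the domestic stock exchange 400.43.)

-137.24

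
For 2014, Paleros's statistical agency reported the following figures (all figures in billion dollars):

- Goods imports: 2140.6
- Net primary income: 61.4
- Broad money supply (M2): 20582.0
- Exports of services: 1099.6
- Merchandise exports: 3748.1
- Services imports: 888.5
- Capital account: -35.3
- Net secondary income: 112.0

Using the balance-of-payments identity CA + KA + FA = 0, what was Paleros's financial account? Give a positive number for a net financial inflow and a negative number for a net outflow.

Goods balance = 3748.1 - 2140.6 = 1607.5
Services balance = 1099.6 - 888.5 = 211.1
Trade balance (goods + services) = 1607.5 + 211.1 = 1818.6
Net primary income = 61.4
Net secondary income = 112.0
Current account = 1818.6 + 61.4 + 112.0 = 1992.0
Financial account = -(1992.0 + (-35.3)) = -1956.7

-1956.7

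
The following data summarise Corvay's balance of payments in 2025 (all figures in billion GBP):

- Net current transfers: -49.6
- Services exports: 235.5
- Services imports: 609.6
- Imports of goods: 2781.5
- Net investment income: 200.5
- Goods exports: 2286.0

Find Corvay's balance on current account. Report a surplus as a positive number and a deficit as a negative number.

Goods balance = 2286.0 - 2781.5 = -495.5
Services balance = 235.5 - 609.6 = -374.1
Trade balance (goods + services) = -495.5 + (-374.1) = -869.6
Net primary income = 200.5
Net secondary income = -49.6
Current account = -869.6 + 200.5 + (-49.6) = -718.7

-718.7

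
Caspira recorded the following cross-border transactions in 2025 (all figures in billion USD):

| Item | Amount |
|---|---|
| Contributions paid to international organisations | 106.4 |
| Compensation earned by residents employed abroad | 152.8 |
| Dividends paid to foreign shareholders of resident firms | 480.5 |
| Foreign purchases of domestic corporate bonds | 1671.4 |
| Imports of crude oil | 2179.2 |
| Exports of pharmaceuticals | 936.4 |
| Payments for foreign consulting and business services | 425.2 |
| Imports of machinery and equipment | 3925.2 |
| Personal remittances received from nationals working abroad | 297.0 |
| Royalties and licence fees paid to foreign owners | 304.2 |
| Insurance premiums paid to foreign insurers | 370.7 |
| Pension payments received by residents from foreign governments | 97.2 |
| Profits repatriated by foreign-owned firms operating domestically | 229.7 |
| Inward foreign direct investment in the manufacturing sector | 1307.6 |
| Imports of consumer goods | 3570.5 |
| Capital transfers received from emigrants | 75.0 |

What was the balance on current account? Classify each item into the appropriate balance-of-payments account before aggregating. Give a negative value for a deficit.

-10108.2

Goods: -3570.5 + 936.4 - 2179.2 - 3925.2 = -8738.5
Services: -370.7 - 425.2 - 304.2 = -1100.1
Primary income: -229.7 - 480.5 + 152.8 = -557.4
Secondary income: 297.0 + 97.2 - 106.4 = 287.8
Current account = (-8738.5) + (-1100.1) + (-557.4) + 287.8 = -10108.2
(Excluded from the current account — financial account: foreign purchases of domestic corporate bonds 1671.4, inward foreign direct investment in the manufacturing sector 1307.6; capital account: capital transfers received from emigrants 75.0.)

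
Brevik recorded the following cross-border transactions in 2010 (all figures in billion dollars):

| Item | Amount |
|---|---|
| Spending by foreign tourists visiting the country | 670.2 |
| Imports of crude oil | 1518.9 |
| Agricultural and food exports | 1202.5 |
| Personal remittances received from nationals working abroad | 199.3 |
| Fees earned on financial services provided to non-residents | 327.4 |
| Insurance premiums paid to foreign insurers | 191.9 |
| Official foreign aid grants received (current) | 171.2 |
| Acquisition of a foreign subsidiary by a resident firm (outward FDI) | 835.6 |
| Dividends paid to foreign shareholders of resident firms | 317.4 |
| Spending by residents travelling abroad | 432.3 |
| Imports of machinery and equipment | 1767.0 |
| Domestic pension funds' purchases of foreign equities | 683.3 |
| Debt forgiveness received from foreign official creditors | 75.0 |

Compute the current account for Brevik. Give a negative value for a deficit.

-1656.9

Goods: -1518.9 - 1767.0 + 1202.5 = -2083.4
Services: -191.9 + 670.2 - 432.3 + 327.4 = 373.4
Primary income: -317.4
Secondary income: 171.2 + 199.3 = 370.5
Current account = (-2083.4) + 373.4 + (-317.4) + 370.5 = -1656.9
(Excluded from the current account — financial account: acquisition of a foreign subsidiary by a resident firm (outward FDI) 835.6, domestic pension funds' purchases of foreign equities 683.3; capital account: debt forgiveness received from foreign official creditors 75.0.)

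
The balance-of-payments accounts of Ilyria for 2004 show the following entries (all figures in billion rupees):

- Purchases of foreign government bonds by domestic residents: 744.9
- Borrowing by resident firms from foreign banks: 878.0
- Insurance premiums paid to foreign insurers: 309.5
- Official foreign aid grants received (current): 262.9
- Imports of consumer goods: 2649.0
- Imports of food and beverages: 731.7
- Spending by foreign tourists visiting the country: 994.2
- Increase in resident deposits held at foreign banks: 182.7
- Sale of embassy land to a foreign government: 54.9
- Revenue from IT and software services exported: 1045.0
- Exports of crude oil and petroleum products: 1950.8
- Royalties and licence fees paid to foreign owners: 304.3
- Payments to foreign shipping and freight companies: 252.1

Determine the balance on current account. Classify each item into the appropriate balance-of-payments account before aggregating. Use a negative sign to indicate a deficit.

6.3

Goods: -2649.0 + 1950.8 - 731.7 = -1429.9
Services: 1045.0 + 994.2 - 309.5 - 304.3 - 252.1 = 1173.3
Secondary income: 262.9
Current account = (-1429.9) + 1173.3 + 262.9 = 6.3
(Excluded from the current account — financial account: purchases of foreign government bonds by domestic residents 744.9, borrowing by resident firms from foreign banks 878.0, increase in resident deposits held at foreign banks 182.7; capital account: sale of embassy land to a foreign government 54.9.)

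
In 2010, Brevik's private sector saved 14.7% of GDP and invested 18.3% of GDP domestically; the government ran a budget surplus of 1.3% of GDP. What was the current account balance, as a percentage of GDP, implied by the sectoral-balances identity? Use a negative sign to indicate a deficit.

By the sectoral-balances identity, CA = (S_private - I) + (T - G).
Private balance = 14.7 - 18.3 = -3.6
Government balance (T - G) = 1.3
CA = -3.6 + 1.3 = -2.3

-2.3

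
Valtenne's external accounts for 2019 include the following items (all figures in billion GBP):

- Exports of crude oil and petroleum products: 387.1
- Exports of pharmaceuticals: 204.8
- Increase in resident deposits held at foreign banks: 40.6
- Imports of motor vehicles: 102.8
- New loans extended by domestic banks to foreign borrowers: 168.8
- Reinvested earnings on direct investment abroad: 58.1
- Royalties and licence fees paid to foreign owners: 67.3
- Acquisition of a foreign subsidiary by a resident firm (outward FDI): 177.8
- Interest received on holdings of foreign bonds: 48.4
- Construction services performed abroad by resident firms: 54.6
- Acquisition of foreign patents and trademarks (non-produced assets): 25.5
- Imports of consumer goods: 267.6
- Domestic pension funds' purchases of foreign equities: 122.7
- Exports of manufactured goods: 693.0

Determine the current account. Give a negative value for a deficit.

1008.3

Goods: -102.8 + 204.8 - 267.6 + 693.0 + 387.1 = 914.5
Services: 54.6 - 67.3 = -12.7
Primary income: 58.1 + 48.4 = 106.5
Current account = 914.5 + (-12.7) + 106.5 = 1008.3
(Excluded from the current account — financial account: increase in resident deposits held at foreign banks 40.6, new loans extended by domestic banks to foreign borrowers 168.8, acquisition of a foreign subsidiary by a resident firm (outward FDI) 177.8, domestic pension funds' purchases of foreign equities 122.7; capital account: acquisition of foreign patents and trademarks (non-produced assets) 25.5.)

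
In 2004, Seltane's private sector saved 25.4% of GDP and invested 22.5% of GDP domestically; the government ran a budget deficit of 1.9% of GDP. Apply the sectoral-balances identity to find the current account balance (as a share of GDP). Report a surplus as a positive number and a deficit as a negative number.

1.0

By the sectoral-balances identity, CA = (S_private - I) + (T - G).
Private balance = 25.4 - 22.5 = 2.9
Government balance (T - G) = -1.9
CA = 2.9 + (-1.9) = 1.0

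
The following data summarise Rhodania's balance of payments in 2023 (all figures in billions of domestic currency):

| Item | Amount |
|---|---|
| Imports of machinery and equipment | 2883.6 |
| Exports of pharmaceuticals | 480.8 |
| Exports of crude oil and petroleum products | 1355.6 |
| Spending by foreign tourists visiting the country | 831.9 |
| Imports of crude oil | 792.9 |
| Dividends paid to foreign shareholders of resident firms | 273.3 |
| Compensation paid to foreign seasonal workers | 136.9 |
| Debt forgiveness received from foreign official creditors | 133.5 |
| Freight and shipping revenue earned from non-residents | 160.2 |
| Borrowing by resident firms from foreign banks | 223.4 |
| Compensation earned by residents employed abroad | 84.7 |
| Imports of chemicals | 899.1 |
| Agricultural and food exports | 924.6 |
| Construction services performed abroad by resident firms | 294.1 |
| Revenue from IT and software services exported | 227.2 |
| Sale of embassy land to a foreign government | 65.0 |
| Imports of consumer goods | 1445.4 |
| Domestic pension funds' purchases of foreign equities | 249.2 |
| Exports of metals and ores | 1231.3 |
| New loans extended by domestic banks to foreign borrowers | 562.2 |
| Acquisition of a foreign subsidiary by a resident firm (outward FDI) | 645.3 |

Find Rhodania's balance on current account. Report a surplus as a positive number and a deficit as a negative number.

-840.8

Goods: -2883.6 + 480.8 + 1231.3 - 1445.4 - 792.9 - 899.1 + 924.6 + 1355.6 = -2028.7
Services: 831.9 + 294.1 + 160.2 + 227.2 = 1513.4
Primary income: -136.9 - 273.3 + 84.7 = -325.5
Current account = (-2028.7) + 1513.4 + (-325.5) = -840.8
(Excluded from the current account — capital account: debt forgiveness received from foreign official creditors 133.5, sale of embassy land to a foreign government 65.0; financial account: borrowing by resident firms from foreign banks 223.4, domestic pension funds' purchases of foreign equities 249.2, new loans extended by domestic banks to foreign borrowers 562.2, acquisition of a foreign subsidiary by a resident firm (outward FDI) 645.3.)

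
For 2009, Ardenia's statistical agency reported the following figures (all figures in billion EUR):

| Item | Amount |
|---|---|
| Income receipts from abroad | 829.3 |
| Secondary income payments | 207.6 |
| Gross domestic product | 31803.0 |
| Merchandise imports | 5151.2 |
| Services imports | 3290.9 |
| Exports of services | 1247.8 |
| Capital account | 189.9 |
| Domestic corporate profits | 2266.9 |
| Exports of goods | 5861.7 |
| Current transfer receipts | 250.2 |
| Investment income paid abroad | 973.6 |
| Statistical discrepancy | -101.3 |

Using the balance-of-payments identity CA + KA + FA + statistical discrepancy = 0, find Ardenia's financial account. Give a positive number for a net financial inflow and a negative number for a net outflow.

1345.7

Goods balance = 5861.7 - 5151.2 = 710.5
Services balance = 1247.8 - 3290.9 = -2043.1
Trade balance (goods + services) = 710.5 + (-2043.1) = -1332.6
Net primary income = 829.3 - 973.6 = -144.3
Net secondary income = 250.2 - 207.6 = 42.6
Current account = -1332.6 + (-144.3) + 42.6 = -1434.3
Financial account = -(-1434.3 + 189.9 + (-101.3)) = 1345.7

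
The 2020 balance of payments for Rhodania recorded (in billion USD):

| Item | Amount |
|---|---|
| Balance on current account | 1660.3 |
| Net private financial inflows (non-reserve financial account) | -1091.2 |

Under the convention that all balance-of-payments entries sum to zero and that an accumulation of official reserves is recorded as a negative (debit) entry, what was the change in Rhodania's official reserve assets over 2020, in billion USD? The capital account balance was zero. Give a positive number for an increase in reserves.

Official reserve transactions balance = -(1660.3 + (-1091.2)) = -569.1
An accumulation of reserves is recorded as a debit (negative entry), so the change in the stock of reserves is the negative of that balance.
Change in official reserves = -(-569.1) = 569.1

569.1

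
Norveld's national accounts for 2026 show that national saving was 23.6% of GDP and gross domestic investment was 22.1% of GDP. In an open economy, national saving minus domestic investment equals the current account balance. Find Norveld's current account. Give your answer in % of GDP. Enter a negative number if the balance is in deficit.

CA = S - I = 23.6 - 22.1 = 1.5

1.5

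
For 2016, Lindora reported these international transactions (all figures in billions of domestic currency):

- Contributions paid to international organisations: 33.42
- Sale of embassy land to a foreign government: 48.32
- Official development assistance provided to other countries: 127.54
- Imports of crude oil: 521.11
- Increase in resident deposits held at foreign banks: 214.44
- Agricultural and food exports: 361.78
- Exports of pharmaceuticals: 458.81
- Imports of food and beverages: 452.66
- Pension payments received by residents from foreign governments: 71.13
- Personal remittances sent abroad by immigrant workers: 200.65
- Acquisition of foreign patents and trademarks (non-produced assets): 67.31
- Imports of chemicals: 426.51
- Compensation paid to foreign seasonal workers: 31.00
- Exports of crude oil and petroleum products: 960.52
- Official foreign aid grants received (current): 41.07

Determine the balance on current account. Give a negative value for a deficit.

100.42

Goods: 361.78 + 458.81 + 960.52 - 452.66 - 521.11 - 426.51 = 380.83
Primary income: -31.00
Secondary income: -200.65 + 71.13 - 127.54 - 33.42 + 41.07 = -249.41
Current account = 380.83 + (-31.00) + (-249.41) = 100.42
(Excluded from the current account — capital account: sale of embassy land to a foreign government 48.32, acquisition of foreign patents and trademarks (non-produced assets) 67.31; financial account: increase in resident deposits held at foreign banks 214.44.)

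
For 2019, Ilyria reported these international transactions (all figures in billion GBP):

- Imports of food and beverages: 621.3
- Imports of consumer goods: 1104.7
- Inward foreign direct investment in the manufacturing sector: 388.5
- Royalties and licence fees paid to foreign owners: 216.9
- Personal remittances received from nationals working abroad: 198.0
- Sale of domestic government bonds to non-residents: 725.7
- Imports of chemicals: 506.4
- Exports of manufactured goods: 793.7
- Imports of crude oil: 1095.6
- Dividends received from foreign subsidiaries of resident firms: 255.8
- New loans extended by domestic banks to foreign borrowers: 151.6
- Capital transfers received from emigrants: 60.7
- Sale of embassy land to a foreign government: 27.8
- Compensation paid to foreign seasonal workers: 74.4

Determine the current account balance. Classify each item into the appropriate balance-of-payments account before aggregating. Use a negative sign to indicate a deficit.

Goods: -506.4 - 621.3 - 1095.6 - 1104.7 + 793.7 = -2534.3
Services: -216.9
Primary income: 255.8 - 74.4 = 181.4
Secondary income: 198.0
Current account = (-2534.3) + (-216.9) + 181.4 + 198.0 = -2371.8
(Excluded from the current account — financial account: inward foreign direct investment in the manufacturing sector 388.5, sale of domestic government bonds to non-residents 725.7, new loans extended by domestic banks to foreign borrowers 151.6; capital account: capital transfers received from emigrants 60.7, sale of embassy land to a foreign government 27.8.)

-2371.8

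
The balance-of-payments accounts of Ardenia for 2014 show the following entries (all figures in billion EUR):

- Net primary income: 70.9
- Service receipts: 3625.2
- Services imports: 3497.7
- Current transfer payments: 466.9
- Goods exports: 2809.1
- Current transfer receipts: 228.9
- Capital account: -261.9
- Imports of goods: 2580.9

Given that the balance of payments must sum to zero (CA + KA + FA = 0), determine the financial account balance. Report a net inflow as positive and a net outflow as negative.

73.3

Goods balance = 2809.1 - 2580.9 = 228.2
Services balance = 3625.2 - 3497.7 = 127.5
Trade balance (goods + services) = 228.2 + 127.5 = 355.7
Net primary income = 70.9
Net secondary income = 228.9 - 466.9 = -238.0
Current account = 355.7 + 70.9 + (-238.0) = 188.6
Financial account = -(188.6 + (-261.9)) = 73.3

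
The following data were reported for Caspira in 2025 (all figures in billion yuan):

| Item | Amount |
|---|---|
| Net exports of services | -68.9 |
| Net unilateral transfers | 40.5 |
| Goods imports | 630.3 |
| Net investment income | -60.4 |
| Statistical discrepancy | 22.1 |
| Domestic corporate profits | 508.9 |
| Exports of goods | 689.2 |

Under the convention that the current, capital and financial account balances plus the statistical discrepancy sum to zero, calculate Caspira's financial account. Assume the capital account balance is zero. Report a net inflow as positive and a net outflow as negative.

Goods balance = 689.2 - 630.3 = 58.9
Services balance = -68.9
Trade balance (goods + services) = 58.9 + (-68.9) = -10.0
Net primary income = -60.4
Net secondary income = 40.5
Current account = -10.0 + (-60.4) + 40.5 = -29.9
Financial account = -(-29.9 + 22.1) = 7.8

7.8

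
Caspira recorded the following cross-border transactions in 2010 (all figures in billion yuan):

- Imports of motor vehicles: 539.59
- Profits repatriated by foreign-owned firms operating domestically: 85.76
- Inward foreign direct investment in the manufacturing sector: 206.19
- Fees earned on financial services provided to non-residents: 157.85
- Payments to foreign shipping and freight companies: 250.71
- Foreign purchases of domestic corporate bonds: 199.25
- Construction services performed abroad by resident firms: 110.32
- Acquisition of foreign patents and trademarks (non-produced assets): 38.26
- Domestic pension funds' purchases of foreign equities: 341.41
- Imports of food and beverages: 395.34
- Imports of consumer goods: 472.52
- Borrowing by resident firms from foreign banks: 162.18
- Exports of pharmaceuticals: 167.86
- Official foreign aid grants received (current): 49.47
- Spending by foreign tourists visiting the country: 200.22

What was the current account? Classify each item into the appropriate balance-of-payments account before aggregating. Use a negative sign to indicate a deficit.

-1058.20

Goods: -395.34 + 167.86 - 472.52 - 539.59 = -1239.59
Services: 200.22 + 157.85 + 110.32 - 250.71 = 217.68
Primary income: -85.76
Secondary income: 49.47
Current account = (-1239.59) + 217.68 + (-85.76) + 49.47 = -1058.20
(Excluded from the current account — financial account: inward foreign direct investment in the manufacturing sector 206.19, foreign purchases of domestic corporate bonds 199.25, domestic pension funds' purchases of foreign equities 341.41, borrowing by resident firms from foreign banks 162.18; capital account: acquisition of foreign patents and trademarks (non-produced assets) 38.26.)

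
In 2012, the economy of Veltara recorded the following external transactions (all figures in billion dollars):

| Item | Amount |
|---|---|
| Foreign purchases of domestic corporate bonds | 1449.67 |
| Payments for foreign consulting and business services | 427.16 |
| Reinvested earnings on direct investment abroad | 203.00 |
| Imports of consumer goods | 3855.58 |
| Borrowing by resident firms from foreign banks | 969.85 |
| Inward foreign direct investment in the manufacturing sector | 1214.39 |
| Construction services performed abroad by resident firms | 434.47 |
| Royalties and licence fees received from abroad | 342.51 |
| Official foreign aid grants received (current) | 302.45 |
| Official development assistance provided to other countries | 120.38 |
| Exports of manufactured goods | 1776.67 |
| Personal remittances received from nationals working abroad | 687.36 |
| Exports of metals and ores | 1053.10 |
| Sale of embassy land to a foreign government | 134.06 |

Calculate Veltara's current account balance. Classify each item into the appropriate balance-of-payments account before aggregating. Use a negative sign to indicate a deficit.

396.44

Goods: -3855.58 + 1776.67 + 1053.10 = -1025.81
Services: -427.16 + 342.51 + 434.47 = 349.82
Primary income: 203.00
Secondary income: 302.45 + 687.36 - 120.38 = 869.43
Current account = (-1025.81) + 349.82 + 203.00 + 869.43 = 396.44
(Excluded from the current account — financial account: foreign purchases of domestic corporate bonds 1449.67, borrowing by resident firms from foreign banks 969.85, inward foreign direct investment in the manufacturing sector 1214.39; capital account: sale of embassy land to a foreign government 134.06.)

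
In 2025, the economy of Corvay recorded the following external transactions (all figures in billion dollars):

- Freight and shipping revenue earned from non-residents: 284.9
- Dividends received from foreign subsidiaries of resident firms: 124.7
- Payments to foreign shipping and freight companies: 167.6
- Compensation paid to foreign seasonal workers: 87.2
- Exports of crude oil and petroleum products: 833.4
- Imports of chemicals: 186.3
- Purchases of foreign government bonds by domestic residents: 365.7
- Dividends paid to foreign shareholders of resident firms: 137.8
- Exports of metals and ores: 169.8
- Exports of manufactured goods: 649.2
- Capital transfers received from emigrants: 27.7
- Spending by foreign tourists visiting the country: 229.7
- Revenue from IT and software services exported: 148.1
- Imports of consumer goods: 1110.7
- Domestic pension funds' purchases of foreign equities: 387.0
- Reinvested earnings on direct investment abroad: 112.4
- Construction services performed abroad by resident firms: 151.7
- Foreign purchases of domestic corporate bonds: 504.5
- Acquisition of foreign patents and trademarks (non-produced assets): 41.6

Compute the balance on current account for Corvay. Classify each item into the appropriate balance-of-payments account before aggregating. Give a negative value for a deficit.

Goods: 649.2 - 1110.7 - 186.3 + 833.4 + 169.8 = 355.4
Services: 151.7 - 167.6 + 229.7 + 148.1 + 284.9 = 646.8
Primary income: -87.2 + 124.7 - 137.8 + 112.4 = 12.1
Current account = 355.4 + 646.8 + 12.1 = 1014.3
(Excluded from the current account — financial account: purchases of foreign government bonds by domestic residents 365.7, domestic pension funds' purchases of foreign equities 387.0, foreign purchases of domestic corporate bonds 504.5; capital account: capital transfers received from emigrants 27.7, acquisition of foreign patents and trademarks (non-produced assets) 41.6.)

1014.3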